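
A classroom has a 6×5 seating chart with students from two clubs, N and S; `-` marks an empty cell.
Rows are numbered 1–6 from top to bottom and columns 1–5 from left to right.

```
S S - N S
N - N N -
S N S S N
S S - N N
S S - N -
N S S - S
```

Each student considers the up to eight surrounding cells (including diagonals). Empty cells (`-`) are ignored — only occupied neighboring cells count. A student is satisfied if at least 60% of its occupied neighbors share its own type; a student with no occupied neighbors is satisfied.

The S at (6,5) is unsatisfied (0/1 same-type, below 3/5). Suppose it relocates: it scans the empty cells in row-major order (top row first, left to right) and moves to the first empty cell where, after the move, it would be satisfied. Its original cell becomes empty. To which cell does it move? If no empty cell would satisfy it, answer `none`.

(5,3)

Vacating (6,5). Empty cells in order:
  (1,3): 1/4 same-type → still unsatisfied.
  (2,2): 4/7 same-type → still unsatisfied.
  (2,5): 2/5 same-type → still unsatisfied.
  (4,3): 4/7 same-type → still unsatisfied.
  (5,3): 4/6 same-type → satisfied — stop here.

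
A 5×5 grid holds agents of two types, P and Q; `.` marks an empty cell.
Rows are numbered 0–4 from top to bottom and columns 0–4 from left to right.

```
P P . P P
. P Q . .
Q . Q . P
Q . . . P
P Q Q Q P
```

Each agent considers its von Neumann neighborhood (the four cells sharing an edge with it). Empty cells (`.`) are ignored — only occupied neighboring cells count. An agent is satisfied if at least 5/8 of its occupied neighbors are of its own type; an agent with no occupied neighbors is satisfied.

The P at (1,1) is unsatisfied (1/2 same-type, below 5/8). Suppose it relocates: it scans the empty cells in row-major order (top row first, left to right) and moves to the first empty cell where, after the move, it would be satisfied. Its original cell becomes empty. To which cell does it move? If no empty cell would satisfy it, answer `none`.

Vacating (1,1). Empty cells in order:
  (0,2): 2/3 same-type → satisfied — stop here.

(0,2)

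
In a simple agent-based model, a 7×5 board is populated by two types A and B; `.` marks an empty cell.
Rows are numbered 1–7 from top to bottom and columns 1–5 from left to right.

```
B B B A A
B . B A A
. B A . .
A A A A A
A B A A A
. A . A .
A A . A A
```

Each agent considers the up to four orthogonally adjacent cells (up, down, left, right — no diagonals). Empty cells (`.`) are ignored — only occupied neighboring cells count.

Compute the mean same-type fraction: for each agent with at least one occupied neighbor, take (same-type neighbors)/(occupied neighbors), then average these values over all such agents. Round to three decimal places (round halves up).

0.772

Row 1: (1,1)B 2/2 · (1,2)B 2/2 · (1,3)B 2/3 · (1,4)A 2/3 · (1,5)A 2/2
Row 2: (2,1)B 1/1 · (2,3)B 1/3 · (2,4)A 2/3 · (2,5)A 2/2
Row 3: (3,2)B 0/2 · (3,3)A 1/3
Row 4: (4,1)A 2/2 · (4,2)A 2/4 · (4,3)A 4/4 · (4,4)A 3/3 · (4,5)A 2/2
Row 5: (5,1)A 1/2 · (5,2)B 0/4 · (5,3)A 2/3 · (5,4)A 4/4 · (5,5)A 2/2
Row 6: (6,2)A 1/2 · (6,4)A 2/2
Row 7: (7,1)A 1/1 · (7,2)A 2/2 · (7,4)A 2/2 · (7,5)A 1/1
Sum over 27 agents: 2/2 + 2/2 + 2/3 + 2/3 + 2/2 + 1/1 + 1/3 + 2/3 + 2/2 + 0/2 + 1/3 + 2/2 + 2/4 + 4/4 + 3/3 + 2/2 + 1/2 + 0/4 + 2/3 + 4/4 + 2/2 + 1/2 + 2/2 + 1/1 + 2/2 + 2/2 + 1/1 = 125/6; mean = 125/6 ÷ 27 = 125/162 = 0.771604… → 0.772.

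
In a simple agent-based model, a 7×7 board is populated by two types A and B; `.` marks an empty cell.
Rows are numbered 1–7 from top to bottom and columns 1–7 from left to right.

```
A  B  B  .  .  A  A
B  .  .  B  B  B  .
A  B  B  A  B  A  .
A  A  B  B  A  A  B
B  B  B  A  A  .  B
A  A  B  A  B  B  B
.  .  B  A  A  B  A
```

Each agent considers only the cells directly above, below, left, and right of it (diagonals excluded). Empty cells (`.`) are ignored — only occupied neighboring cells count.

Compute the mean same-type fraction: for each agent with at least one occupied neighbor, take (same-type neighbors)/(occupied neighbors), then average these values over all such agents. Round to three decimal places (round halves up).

(1,1)A 0/2
(1,2)B 1/2
(1,3)B 1/1
(1,6)A 1/2
(1,7)A 1/1
(2,1)B 0/2
(2,4)B 1/2
(2,5)B 3/3
(2,6)B 1/3
(3,1)A 1/3
(3,2)B 1/3
(3,3)B 2/3
(3,4)A 0/4
(3,5)B 1/4
(3,6)A 1/3
(4,1)A 2/3
(4,2)A 1/4
(4,3)B 3/4
(4,4)B 1/4
(4,5)A 2/4
(4,6)A 2/3
(4,7)B 1/2
(5,1)B 1/3
(5,2)B 2/4
(5,3)B 3/4
(5,4)A 2/4
(5,5)A 2/3
(5,7)B 2/2
(6,1)A 1/2
(6,2)A 1/3
(6,3)B 2/4
(6,4)A 2/4
(6,5)B 1/4
(6,6)B 3/3
(6,7)B 2/3
(7,3)B 1/2
(7,4)A 2/3
(7,5)A 1/3
(7,6)B 1/3
(7,7)A 0/2
Sum over 40 agents: 0/2 + 1/2 + 1/1 + 1/2 + 1/1 + 0/2 + 1/2 + 3/3 + 1/3 + 1/3 + 1/3 + 2/3 + 0/4 + 1/4 + 1/3 + 2/3 + 1/4 + 3/4 + 1/4 + 2/4 + 2/3 + 1/2 + 1/3 + 2/4 + 3/4 + 2/4 + 2/3 + 2/2 + 1/2 + 1/3 + 2/4 + 2/4 + 1/4 + 3/3 + 2/3 + 1/2 + 2/3 + 1/3 + 1/3 + 0/2 = 59/3; mean = 59/3 ÷ 40 = 59/120 = 0.491666… → 0.492.

0.492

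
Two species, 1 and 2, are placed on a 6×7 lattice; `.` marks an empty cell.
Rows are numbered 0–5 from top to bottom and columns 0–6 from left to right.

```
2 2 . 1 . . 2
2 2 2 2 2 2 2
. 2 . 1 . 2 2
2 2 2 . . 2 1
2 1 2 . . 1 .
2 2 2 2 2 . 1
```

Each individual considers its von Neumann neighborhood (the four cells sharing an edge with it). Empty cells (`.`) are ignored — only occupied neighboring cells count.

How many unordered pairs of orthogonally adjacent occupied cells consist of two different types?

9

Scan each occupied cell's neighbors to the right and below so each pair is counted once.
Row 0: 2(0,0)–2(0,1)= 2(0,0)–2(1,0)= 2(0,1)–2(1,1)= 1(0,3)–2(1,3)≠ 2(0,6)–2(1,6)=  → 1/5 unlike.
Row 1: 2(1,0)–2(1,1)= 2(1,1)–2(1,2)= 2(1,1)–2(2,1)= 2(1,2)–2(1,3)= 2(1,3)–2(1,4)= 2(1,3)–1(2,3)≠ 2(1,4)–2(1,5)= 2(1,5)–2(1,6)= 2(1,5)–2(2,5)= 2(1,6)–2(2,6)=  → 1/10 unlike.
Row 2: 2(2,1)–2(3,1)= 2(2,5)–2(2,6)= 2(2,5)–2(3,5)= 2(2,6)–1(3,6)≠  → 1/4 unlike.
Row 3: 2(3,0)–2(3,1)= 2(3,0)–2(4,0)= 2(3,1)–2(3,2)= 2(3,1)–1(4,1)≠ 2(3,2)–2(4,2)= 2(3,5)–1(3,6)≠ 2(3,5)–1(4,5)≠  → 3/7 unlike.
Row 4: 2(4,0)–1(4,1)≠ 2(4,0)–2(5,0)= 1(4,1)–2(4,2)≠ 1(4,1)–2(5,1)≠ 2(4,2)–2(5,2)=  → 3/5 unlike.
Row 5: 2(5,0)–2(5,1)= 2(5,1)–2(5,2)= 2(5,2)–2(5,3)= 2(5,3)–2(5,4)=  → 0/4 unlike.
Total adjacent occupied pairs: 35; unlike-type pairs: 9.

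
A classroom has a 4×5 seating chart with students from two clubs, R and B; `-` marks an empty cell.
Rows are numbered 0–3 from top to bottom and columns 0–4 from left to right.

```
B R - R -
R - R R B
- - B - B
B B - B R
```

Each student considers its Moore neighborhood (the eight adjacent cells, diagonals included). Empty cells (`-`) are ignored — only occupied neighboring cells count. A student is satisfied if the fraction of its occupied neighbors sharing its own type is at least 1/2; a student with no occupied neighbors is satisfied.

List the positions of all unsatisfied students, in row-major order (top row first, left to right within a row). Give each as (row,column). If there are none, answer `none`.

(0,0), (1,3), (1,4), (3,4)

Row 0: (0,0)B 0/2 not · (0,1)R 2/3 satisfied · (0,3)R 2/3 satisfied
Row 1: (1,0)R 1/2 satisfied · (1,2)R 3/4 satisfied · (1,3)R 2/5 not · (1,4)B 1/3 not
Row 2: (2,2)B 2/4 satisfied · (2,4)B 2/4 satisfied
Row 3: (3,0)B 1/1 satisfied · (3,1)B 2/2 satisfied · (3,3)B 2/3 satisfied · (3,4)R 0/2 not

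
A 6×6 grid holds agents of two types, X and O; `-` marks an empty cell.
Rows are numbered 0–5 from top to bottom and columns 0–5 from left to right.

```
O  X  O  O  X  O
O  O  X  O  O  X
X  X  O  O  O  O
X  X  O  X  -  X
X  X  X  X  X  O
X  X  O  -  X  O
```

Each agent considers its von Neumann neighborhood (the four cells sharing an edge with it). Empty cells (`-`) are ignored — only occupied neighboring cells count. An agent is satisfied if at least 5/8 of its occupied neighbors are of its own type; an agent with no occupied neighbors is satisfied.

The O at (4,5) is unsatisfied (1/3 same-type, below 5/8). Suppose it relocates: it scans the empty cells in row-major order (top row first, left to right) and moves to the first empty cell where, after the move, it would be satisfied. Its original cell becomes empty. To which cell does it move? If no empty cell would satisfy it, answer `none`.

none

Vacating (4,5). Empty cells in order:
  (3,4): 1/4 same-type → still unsatisfied.
  (5,3): 1/3 same-type → still unsatisfied.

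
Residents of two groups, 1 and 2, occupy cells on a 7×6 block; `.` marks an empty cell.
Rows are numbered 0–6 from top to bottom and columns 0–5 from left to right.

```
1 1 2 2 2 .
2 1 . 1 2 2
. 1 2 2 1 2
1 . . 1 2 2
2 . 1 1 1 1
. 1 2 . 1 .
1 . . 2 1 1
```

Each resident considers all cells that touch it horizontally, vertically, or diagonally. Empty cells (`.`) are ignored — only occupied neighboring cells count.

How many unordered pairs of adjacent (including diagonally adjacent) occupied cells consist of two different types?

Scan each occupied cell's neighbors to the right and below (and the two forward diagonals) so each pair is counted once.
From row 0: 7 unlike of 15 pairs (running 7/15).
From row 1: 8 unlike of 14 pairs (running 15/29).
From row 2: 7 unlike of 13 pairs (running 22/42).
From row 3: 7 unlike of 11 pairs (running 29/53).
From row 4: 3 unlike of 10 pairs (running 32/63).
From row 5: 2 unlike of 6 pairs (running 34/69).
From row 6: 1 unlike of 2 pairs (running 35/71).
Total adjacent occupied pairs: 71; unlike-type pairs: 35.

35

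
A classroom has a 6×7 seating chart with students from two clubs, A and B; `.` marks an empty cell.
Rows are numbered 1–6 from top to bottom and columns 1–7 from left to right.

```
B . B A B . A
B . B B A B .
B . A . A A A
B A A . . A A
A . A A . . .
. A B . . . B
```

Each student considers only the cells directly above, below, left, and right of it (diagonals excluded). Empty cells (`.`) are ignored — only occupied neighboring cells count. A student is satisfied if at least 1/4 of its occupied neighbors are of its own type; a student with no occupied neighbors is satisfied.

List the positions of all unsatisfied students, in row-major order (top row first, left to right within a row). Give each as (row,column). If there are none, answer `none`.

(1,1)B 1/1 ok
(1,3)B 1/2 ok
(1,4)A 0/3 unhappy
(1,5)B 0/2 unhappy
(1,7)A 0/0 ok
(2,1)B 2/2 ok
(2,3)B 2/3 ok
(2,4)B 1/3 ok
(2,5)A 1/4 ok
(2,6)B 0/2 unhappy
(3,1)B 2/2 ok
(3,3)A 1/2 ok
(3,5)A 2/2 ok
(3,6)A 3/4 ok
(3,7)A 2/2 ok
(4,1)B 1/3 ok
(4,2)A 1/2 ok
(4,3)A 3/3 ok
(4,6)A 2/2 ok
(4,7)A 2/2 ok
(5,1)A 0/1 unhappy
(5,3)A 2/3 ok
(5,4)A 1/1 ok
(6,2)A 0/1 unhappy
(6,3)B 0/2 unhappy
(6,7)B 0/0 ok

(1,4), (1,5), (2,6), (5,1), (6,2), (6,3)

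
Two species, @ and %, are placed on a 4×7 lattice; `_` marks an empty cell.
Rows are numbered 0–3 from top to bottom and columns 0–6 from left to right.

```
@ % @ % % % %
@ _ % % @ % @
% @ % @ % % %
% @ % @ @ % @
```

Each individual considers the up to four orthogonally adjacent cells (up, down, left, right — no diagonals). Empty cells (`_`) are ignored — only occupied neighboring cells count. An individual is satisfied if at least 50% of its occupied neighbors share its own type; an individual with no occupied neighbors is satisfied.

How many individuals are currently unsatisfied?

14

Row 0: (0,0)@ 1/2 ✓ · (0,1)% 0/2 ✗ · (0,2)@ 0/3 ✗ · (0,3)% 2/3 ✓ · (0,4)% 2/3 ✓ · (0,5)% 3/3 ✓ · (0,6)% 1/2 ✓
Row 1: (1,0)@ 1/2 ✓ · (1,2)% 2/3 ✓ · (1,3)% 2/4 ✓ · (1,4)@ 0/4 ✗ · (1,5)% 2/4 ✓ · (1,6)@ 0/3 ✗
Row 2: (2,0)% 1/3 ✗ · (2,1)@ 1/3 ✗ · (2,2)% 2/4 ✓ · (2,3)@ 1/4 ✗ · (2,4)% 1/4 ✗ · (2,5)% 4/4 ✓ · (2,6)% 1/3 ✗
Row 3: (3,0)% 1/2 ✓ · (3,1)@ 1/3 ✗ · (3,2)% 1/3 ✗ · (3,3)@ 2/3 ✓ · (3,4)@ 1/3 ✗ · (3,5)% 1/3 ✗ · (3,6)@ 0/2 ✗
Unsatisfied: (0,1), (0,2), (1,4), (1,6), (2,0), (2,1), (2,3), (2,4), (2,6), (3,1), (3,2), (3,4), (3,5), (3,6) — 14 in total.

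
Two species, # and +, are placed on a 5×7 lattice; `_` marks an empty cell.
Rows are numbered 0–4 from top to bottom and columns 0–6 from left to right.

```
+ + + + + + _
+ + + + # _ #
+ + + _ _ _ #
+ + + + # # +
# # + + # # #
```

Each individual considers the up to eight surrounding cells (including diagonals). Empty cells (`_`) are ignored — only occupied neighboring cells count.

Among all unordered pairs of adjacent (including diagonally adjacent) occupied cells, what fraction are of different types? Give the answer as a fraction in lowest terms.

Scan each occupied cell's neighbors to the right and below (and the two forward diagonals) so each pair is counted once.
From row 0: 4 unlike of 20 pairs (running 4/20).
From row 1: 1 unlike of 13 pairs (running 5/33).
From row 2: 1 unlike of 12 pairs (running 6/45).
From row 3: 11 unlike of 25 pairs (running 17/70).
From row 4: 2 unlike of 6 pairs (running 19/76).
Total adjacent occupied pairs: 76; unlike-type pairs: 19.
19/76 reduces to 1/4.

1/4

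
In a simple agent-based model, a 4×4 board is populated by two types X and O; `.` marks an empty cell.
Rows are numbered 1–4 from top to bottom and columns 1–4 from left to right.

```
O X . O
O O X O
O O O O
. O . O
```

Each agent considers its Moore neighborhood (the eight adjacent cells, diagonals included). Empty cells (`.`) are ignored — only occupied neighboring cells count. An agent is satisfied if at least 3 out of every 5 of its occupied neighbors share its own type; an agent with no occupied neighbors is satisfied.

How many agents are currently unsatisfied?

Row 1: (1,1)O 2/3 ok · (1,2)X 1/4 unhappy · (1,4)O 1/2 unhappy
Row 2: (2,1)O 4/5 ok · (2,2)O 5/7 ok · (2,3)X 1/7 unhappy · (2,4)O 3/4 ok
Row 3: (3,1)O 4/4 ok · (3,2)O 5/6 ok · (3,3)O 6/7 ok · (3,4)O 3/4 ok
Row 4: (4,2)O 3/3 ok · (4,4)O 2/2 ok
Unsatisfied: (1,2), (1,4), (2,3) — 3 in total.

3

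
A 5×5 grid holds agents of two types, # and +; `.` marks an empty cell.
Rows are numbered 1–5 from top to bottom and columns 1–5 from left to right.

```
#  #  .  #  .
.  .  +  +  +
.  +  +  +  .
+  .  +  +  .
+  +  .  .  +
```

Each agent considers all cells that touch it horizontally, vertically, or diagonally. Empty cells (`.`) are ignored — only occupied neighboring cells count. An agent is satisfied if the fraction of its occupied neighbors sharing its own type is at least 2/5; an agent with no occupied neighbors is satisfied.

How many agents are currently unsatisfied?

Row 1: (1,1)# 1/1 ok · (1,2)# 1/2 ok · (1,4)# 0/3 unhappy
Row 2: (2,3)+ 4/6 ok · (2,4)+ 4/5 ok · (2,5)+ 2/3 ok
Row 3: (3,2)+ 4/4 ok · (3,3)+ 6/6 ok · (3,4)+ 6/6 ok
Row 4: (4,1)+ 3/3 ok · (4,3)+ 5/5 ok · (4,4)+ 4/4 ok
Row 5: (5,1)+ 2/2 ok · (5,2)+ 3/3 ok · (5,5)+ 1/1 ok
Unsatisfied: (1,4) — 1 in total.

1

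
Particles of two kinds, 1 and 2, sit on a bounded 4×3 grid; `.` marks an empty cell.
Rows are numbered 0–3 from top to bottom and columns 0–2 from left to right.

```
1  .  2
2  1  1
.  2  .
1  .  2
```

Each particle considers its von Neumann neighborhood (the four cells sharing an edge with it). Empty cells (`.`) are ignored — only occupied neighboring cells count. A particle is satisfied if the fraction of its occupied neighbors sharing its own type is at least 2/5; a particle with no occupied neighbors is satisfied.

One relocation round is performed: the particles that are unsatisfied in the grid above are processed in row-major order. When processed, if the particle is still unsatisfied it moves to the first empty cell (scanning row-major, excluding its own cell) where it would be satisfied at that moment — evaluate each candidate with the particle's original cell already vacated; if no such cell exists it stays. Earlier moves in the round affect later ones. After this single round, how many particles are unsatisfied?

Initially unsatisfied (in order): (0,0), (0,2), (1,0), (1,1), (2,1).
  (0,0) → (0,1).
  (0,2) → (0,0).
  (1,0): now satisfied by earlier moves; stays.
  (1,1): now satisfied by earlier moves; stays.
  (2,1) → (2,0).
Resulting grid:
2 1 .
2 1 1
2 . .
1 . 2
Unsatisfied now: (3,0).

1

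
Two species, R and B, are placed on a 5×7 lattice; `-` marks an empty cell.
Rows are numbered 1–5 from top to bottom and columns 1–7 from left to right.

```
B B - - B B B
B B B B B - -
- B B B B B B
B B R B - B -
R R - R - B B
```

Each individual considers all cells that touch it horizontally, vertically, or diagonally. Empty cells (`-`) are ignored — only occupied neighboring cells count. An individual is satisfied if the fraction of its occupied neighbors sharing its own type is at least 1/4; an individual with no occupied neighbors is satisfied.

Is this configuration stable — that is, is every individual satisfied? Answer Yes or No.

Yes

(1,1)B 3/3 ok
(1,2)B 4/4 ok
(1,5)B 3/3 ok
(1,6)B 3/3 ok
(1,7)B 1/1 ok
(2,1)B 4/4 ok
(2,2)B 6/6 ok
(2,3)B 6/6 ok
(2,4)B 6/6 ok
(2,5)B 6/6 ok
(3,2)B 6/7 ok
(3,3)B 7/8 ok
(3,4)B 6/7 ok
(3,5)B 6/6 ok
(3,6)B 4/4 ok
(3,7)B 2/2 ok
(4,1)B 2/4 ok
(4,2)B 3/6 ok
(4,3)R 2/7 ok
(4,4)B 3/5 ok
(4,6)B 5/5 ok
(5,1)R 1/3 ok
(5,2)R 2/4 ok
(5,4)R 1/2 ok
(5,6)B 2/2 ok
(5,7)B 2/2 ok
All meet the threshold, so the configuration is stable.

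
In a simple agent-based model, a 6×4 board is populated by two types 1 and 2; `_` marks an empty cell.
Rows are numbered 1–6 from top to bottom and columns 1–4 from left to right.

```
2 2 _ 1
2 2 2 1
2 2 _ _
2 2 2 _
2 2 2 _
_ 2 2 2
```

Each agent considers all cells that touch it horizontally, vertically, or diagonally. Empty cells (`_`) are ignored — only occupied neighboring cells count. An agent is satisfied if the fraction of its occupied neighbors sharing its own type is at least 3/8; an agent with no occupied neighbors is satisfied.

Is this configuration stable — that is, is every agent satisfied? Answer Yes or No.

(1,1)2 3/3 ✓
(1,2)2 4/4 ✓
(1,4)1 1/2 ✓
(2,1)2 5/5 ✓
(2,2)2 6/6 ✓
(2,3)2 3/5 ✓
(2,4)1 1/2 ✓
(3,1)2 5/5 ✓
(3,2)2 7/7 ✓
(4,1)2 5/5 ✓
(4,2)2 7/7 ✓
(4,3)2 4/4 ✓
(5,1)2 4/4 ✓
(5,2)2 7/7 ✓
(5,3)2 6/6 ✓
(6,2)2 4/4 ✓
(6,3)2 4/4 ✓
(6,4)2 2/2 ✓
All meet the threshold, so the configuration is stable.

Yes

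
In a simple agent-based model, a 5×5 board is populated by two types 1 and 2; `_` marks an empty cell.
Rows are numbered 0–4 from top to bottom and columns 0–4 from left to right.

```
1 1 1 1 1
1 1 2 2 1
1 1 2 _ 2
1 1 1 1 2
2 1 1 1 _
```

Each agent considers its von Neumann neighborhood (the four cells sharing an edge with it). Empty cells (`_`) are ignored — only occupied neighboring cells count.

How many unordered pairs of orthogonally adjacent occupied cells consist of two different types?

10

Scan each occupied cell's neighbors to the right and below so each pair is counted once.
Row 0: 1(0,0)–1(0,1)= 1(0,0)–1(1,0)= 1(0,1)–1(0,2)= 1(0,1)–1(1,1)= 1(0,2)–1(0,3)= 1(0,2)–2(1,2)≠ 1(0,3)–1(0,4)= 1(0,3)–2(1,3)≠ 1(0,4)–1(1,4)=  → 2/9 unlike.
Row 1: 1(1,0)–1(1,1)= 1(1,0)–1(2,0)= 1(1,1)–2(1,2)≠ 1(1,1)–1(2,1)= 2(1,2)–2(1,3)= 2(1,2)–2(2,2)= 2(1,3)–1(1,4)≠ 1(1,4)–2(2,4)≠  → 3/8 unlike.
Row 2: 1(2,0)–1(2,1)= 1(2,0)–1(3,0)= 1(2,1)–2(2,2)≠ 1(2,1)–1(3,1)= 2(2,2)–1(3,2)≠ 2(2,4)–2(3,4)=  → 2/6 unlike.
Row 3: 1(3,0)–1(3,1)= 1(3,0)–2(4,0)≠ 1(3,1)–1(3,2)= 1(3,1)–1(4,1)= 1(3,2)–1(3,3)= 1(3,2)–1(4,2)= 1(3,3)–2(3,4)≠ 1(3,3)–1(4,3)=  → 2/8 unlike.
Row 4: 2(4,0)–1(4,1)≠ 1(4,1)–1(4,2)= 1(4,2)–1(4,3)=  → 1/3 unlike.
Total adjacent occupied pairs: 34; unlike-type pairs: 10.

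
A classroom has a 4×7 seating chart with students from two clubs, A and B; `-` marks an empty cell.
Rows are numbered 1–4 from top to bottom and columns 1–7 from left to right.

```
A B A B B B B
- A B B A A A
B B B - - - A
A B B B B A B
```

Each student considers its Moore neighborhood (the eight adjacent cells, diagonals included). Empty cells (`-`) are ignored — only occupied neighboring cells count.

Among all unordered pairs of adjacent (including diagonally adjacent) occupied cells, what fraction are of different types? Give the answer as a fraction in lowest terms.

Scan each occupied cell's neighbors to the right and below (and the two forward diagonals) so each pair is counted once.
Row 1: A(1,1)–B(1,2)≠ A(1,1)–A(2,2)= B(1,2)–A(1,3)≠ B(1,2)–A(2,2)≠ B(1,2)–B(2,3)= A(1,3)–B(1,4)≠ A(1,3)–B(2,3)≠ A(1,3)–B(2,4)≠ A(1,3)–A(2,2)= B(1,4)–B(1,5)= B(1,4)–B(2,4)= B(1,4)–A(2,5)≠ B(1,4)–B(2,3)= B(1,5)–B(1,6)= B(1,5)–A(2,5)≠ B(1,5)–A(2,6)≠ B(1,5)–B(2,4)= B(1,6)–B(1,7)= B(1,6)–A(2,6)≠ B(1,6)–A(2,7)≠ B(1,6)–A(2,5)≠ B(1,7)–A(2,7)≠ B(1,7)–A(2,6)≠  → 14/23 unlike.
Row 2: A(2,2)–B(2,3)≠ A(2,2)–B(3,2)≠ A(2,2)–B(3,3)≠ A(2,2)–B(3,1)≠ B(2,3)–B(2,4)= B(2,3)–B(3,3)= B(2,3)–B(3,2)= B(2,4)–A(2,5)≠ B(2,4)–B(3,3)= A(2,5)–A(2,6)= A(2,6)–A(2,7)= A(2,6)–A(3,7)= A(2,7)–A(3,7)=  → 5/13 unlike.
Row 3: B(3,1)–B(3,2)= B(3,1)–A(4,1)≠ B(3,1)–B(4,2)= B(3,2)–B(3,3)= B(3,2)–B(4,2)= B(3,2)–B(4,3)= B(3,2)–A(4,1)≠ B(3,3)–B(4,3)= B(3,3)–B(4,4)= B(3,3)–B(4,2)= A(3,7)–B(4,7)≠ A(3,7)–A(4,6)=  → 3/12 unlike.
Row 4: A(4,1)–B(4,2)≠ B(4,2)–B(4,3)= B(4,3)–B(4,4)= B(4,4)–B(4,5)= B(4,5)–A(4,6)≠ A(4,6)–B(4,7)≠  → 3/6 unlike.
Total adjacent occupied pairs: 54; unlike-type pairs: 25.
25/54 is already in lowest terms.

25/54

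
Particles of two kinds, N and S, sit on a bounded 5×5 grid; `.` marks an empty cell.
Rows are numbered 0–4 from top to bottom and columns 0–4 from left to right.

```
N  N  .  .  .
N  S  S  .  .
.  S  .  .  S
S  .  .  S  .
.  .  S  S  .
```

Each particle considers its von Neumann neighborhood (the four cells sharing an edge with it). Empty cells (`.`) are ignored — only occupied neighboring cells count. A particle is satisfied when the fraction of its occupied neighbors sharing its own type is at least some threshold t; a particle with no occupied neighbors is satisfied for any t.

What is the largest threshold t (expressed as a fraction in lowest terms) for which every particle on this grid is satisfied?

(0,0)N 2/2
(0,1)N 1/2
(1,0)N 1/2
(1,1)S 2/4
(1,2)S 1/1
(2,1)S 1/1
(2,4)S — no occupied neighbors
(3,0)S — no occupied neighbors
(3,3)S 1/1
(4,2)S 1/1
(4,3)S 2/2
The smallest same-type fraction is 1/2 at (0,1), which reduces to 1/2. Any threshold above that leaves this particle unsatisfied.

1/2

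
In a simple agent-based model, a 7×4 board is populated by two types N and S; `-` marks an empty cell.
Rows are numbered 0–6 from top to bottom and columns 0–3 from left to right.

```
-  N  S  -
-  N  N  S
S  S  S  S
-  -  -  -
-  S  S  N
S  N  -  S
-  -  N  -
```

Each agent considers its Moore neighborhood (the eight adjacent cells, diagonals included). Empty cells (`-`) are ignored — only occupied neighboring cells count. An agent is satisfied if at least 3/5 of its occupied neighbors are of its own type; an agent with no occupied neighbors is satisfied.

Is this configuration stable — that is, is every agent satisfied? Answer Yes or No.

(0,1)N 2/3 ✓
(0,2)S 1/4 ✗
(1,1)N 2/6 ✗
(1,2)N 2/7 ✗
(1,3)S 3/4 ✓
(2,0)S 1/2 ✗
(2,1)S 2/4 ✗
(2,2)S 3/5 ✓
(2,3)S 2/3 ✓
(4,1)S 2/3 ✓
(4,2)S 2/4 ✗
(4,3)N 0/2 ✗
(5,0)S 1/2 ✗
(5,1)N 1/4 ✗
(5,3)S 1/3 ✗
(6,2)N 1/2 ✗
For instance (0,2) has only 1/4 same-type neighbors, below 3/5.

No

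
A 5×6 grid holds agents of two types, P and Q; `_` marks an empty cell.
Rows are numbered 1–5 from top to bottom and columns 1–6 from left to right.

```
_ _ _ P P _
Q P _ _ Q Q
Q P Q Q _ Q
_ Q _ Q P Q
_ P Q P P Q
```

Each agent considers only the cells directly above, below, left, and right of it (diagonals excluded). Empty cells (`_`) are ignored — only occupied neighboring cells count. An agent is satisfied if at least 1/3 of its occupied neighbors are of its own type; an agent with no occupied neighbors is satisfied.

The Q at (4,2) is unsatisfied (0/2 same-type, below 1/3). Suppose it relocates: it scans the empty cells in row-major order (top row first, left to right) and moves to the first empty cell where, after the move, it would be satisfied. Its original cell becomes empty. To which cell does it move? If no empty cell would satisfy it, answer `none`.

Vacating (4,2). Empty cells in order:
  (1,1): 1/1 same-type → satisfied — stop here.

(1,1)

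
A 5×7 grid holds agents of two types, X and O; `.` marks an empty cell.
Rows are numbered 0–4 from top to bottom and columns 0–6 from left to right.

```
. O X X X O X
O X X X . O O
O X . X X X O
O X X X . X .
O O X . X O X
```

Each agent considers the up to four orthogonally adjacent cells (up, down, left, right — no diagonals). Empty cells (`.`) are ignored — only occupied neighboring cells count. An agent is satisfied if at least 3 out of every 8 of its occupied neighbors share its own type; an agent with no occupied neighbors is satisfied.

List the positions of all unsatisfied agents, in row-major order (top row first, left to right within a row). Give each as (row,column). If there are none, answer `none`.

(0,1), (0,5), (0,6), (4,1), (4,4), (4,5), (4,6)

(0,1)O 0/2 not
(0,2)X 2/3 satisfied
(0,3)X 3/3 satisfied
(0,4)X 1/2 satisfied
(0,5)O 1/3 not
(0,6)X 0/2 not
(1,0)O 1/2 satisfied
(1,1)X 2/4 satisfied
(1,2)X 3/3 satisfied
(1,3)X 3/3 satisfied
(1,5)O 2/3 satisfied
(1,6)O 2/3 satisfied
(2,0)O 2/3 satisfied
(2,1)X 2/3 satisfied
(2,3)X 3/3 satisfied
(2,4)X 2/2 satisfied
(2,5)X 2/4 satisfied
(2,6)O 1/2 satisfied
(3,0)O 2/3 satisfied
(3,1)X 2/4 satisfied
(3,2)X 3/3 satisfied
(3,3)X 2/2 satisfied
(3,5)X 1/2 satisfied
(4,0)O 2/2 satisfied
(4,1)O 1/3 not
(4,2)X 1/2 satisfied
(4,4)X 0/1 not
(4,5)O 0/3 not
(4,6)X 0/1 not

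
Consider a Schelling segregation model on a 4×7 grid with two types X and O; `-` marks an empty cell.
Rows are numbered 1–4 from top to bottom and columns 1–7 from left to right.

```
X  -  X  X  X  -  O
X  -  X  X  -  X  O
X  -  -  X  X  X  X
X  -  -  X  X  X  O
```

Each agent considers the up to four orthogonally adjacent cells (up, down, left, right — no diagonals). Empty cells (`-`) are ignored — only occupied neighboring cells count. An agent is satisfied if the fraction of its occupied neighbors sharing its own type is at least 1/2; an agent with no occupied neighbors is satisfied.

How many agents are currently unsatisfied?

(1,1)X 1/1 ✓
(1,3)X 2/2 ✓
(1,4)X 3/3 ✓
(1,5)X 1/1 ✓
(1,7)O 1/1 ✓
(2,1)X 2/2 ✓
(2,3)X 2/2 ✓
(2,4)X 3/3 ✓
(2,6)X 1/2 ✓
(2,7)O 1/3 ✗
(3,1)X 2/2 ✓
(3,4)X 3/3 ✓
(3,5)X 3/3 ✓
(3,6)X 4/4 ✓
(3,7)X 1/3 ✗
(4,1)X 1/1 ✓
(4,4)X 2/2 ✓
(4,5)X 3/3 ✓
(4,6)X 2/3 ✓
(4,7)O 0/2 ✗
Unsatisfied: (2,7), (3,7), (4,7) — 3 in total.

3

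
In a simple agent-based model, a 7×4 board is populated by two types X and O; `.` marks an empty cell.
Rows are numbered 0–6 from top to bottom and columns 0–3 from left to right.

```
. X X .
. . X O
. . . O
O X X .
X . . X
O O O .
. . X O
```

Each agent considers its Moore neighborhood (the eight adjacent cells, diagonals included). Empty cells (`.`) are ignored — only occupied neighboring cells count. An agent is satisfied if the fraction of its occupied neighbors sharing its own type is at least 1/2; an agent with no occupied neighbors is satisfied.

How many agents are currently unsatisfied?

Row 0: (0,1)X 2/2 ok · (0,2)X 2/3 ok
Row 1: (1,2)X 2/4 ok · (1,3)O 1/3 unhappy
Row 2: (2,3)O 1/3 unhappy
Row 3: (3,0)O 0/2 unhappy · (3,1)X 2/3 ok · (3,2)X 2/3 ok
Row 4: (4,0)X 1/4 unhappy · (4,3)X 1/2 ok
Row 5: (5,0)O 1/2 ok · (5,1)O 2/4 ok · (5,2)O 2/4 ok
Row 6: (6,2)X 0/3 unhappy · (6,3)O 1/2 ok
Unsatisfied: (1,3), (2,3), (3,0), (4,0), (6,2) — 5 in total.

5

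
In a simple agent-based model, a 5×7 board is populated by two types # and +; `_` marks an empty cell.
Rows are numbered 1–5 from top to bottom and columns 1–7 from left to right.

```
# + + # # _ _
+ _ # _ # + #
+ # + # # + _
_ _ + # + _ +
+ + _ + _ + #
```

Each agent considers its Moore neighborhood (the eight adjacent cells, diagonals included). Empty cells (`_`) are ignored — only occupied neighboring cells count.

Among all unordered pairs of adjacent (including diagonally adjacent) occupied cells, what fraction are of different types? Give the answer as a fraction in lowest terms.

Scan each occupied cell's neighbors to the right and below (and the two forward diagonals) so each pair is counted once.
From row 1: 6 unlike of 12 pairs (running 6/12).
From row 2: 7 unlike of 13 pairs (running 13/25).
From row 3: 9 unlike of 15 pairs (running 22/40).
From row 4: 4 unlike of 9 pairs (running 26/49).
From row 5: 1 unlike of 2 pairs (running 27/51).
Total adjacent occupied pairs: 51; unlike-type pairs: 27.
27/51 reduces to 9/17.

9/17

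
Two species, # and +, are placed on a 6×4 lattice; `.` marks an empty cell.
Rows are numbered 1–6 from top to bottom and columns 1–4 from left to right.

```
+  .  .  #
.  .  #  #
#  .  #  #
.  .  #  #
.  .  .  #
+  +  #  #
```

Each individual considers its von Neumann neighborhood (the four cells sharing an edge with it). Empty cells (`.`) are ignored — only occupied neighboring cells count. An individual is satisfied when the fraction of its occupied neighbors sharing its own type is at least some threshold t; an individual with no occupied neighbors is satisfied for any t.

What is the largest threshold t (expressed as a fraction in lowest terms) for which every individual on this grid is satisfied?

1/2

(1,1)+ — no occupied neighbors
(1,4)# 1/1
(2,3)# 2/2
(2,4)# 3/3
(3,1)# — no occupied neighbors
(3,3)# 3/3
(3,4)# 3/3
(4,3)# 2/2
(4,4)# 3/3
(5,4)# 2/2
(6,1)+ 1/1
(6,2)+ 1/2
(6,3)# 1/2
(6,4)# 2/2
The smallest same-type fraction is 1/2 at (6,2), which reduces to 1/2. Any threshold above that leaves this individual unsatisfied.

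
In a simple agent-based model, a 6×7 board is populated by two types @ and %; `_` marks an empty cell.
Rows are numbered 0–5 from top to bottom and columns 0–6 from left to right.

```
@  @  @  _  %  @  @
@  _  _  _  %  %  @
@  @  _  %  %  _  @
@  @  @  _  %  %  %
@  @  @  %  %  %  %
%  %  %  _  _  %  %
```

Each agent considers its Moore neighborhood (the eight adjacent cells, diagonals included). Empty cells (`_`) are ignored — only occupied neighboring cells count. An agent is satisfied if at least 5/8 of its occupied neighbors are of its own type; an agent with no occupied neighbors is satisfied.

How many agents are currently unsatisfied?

(0,0)@ 2/2 ✓
(0,1)@ 3/3 ✓
(0,2)@ 1/1 ✓
(0,4)% 2/3 ✓
(0,5)@ 2/5 ✗
(0,6)@ 2/3 ✓
(1,0)@ 4/4 ✓
(1,4)% 4/5 ✓
(1,5)% 3/7 ✗
(1,6)@ 3/4 ✓
(2,0)@ 4/4 ✓
(2,1)@ 5/5 ✓
(2,3)% 3/4 ✓
(2,4)% 5/5 ✓
(2,6)@ 1/4 ✗
(3,0)@ 5/5 ✓
(3,1)@ 7/7 ✓
(3,2)@ 4/6 ✓
(3,4)% 6/6 ✓
(3,5)% 6/7 ✓
(3,6)% 3/4 ✓
(4,0)@ 3/5 ✗
(4,1)@ 5/8 ✓
(4,2)@ 3/6 ✗
(4,3)% 3/5 ✗
(4,4)% 5/5 ✓
(4,5)% 7/7 ✓
(4,6)% 5/5 ✓
(5,0)% 1/3 ✗
(5,1)% 2/5 ✗
(5,2)% 2/4 ✗
(5,5)% 4/4 ✓
(5,6)% 3/3 ✓
Unsatisfied: (0,5), (1,5), (2,6), (4,0), (4,2), (4,3), (5,0), (5,1), (5,2) — 9 in total.

9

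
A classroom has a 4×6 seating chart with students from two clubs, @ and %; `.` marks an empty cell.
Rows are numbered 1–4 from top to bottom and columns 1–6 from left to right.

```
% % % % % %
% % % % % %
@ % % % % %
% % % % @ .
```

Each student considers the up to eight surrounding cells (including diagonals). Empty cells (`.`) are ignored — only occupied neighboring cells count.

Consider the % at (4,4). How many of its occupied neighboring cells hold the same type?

Occupied neighbors of (4,4): (3,3)=%, (3,4)=%, (3,5)=%, (4,3)=%, (4,5)=@.
Same type (%): 4 of 5.

4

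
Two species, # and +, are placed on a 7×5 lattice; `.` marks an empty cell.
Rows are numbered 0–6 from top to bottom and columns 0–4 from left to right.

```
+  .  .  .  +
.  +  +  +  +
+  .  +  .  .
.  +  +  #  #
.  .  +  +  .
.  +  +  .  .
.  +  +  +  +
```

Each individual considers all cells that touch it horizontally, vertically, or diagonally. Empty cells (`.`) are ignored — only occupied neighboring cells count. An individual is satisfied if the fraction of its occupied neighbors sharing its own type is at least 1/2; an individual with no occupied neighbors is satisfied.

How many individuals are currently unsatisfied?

(0,0)+ 1/1 satisfied
(0,4)+ 2/2 satisfied
(1,1)+ 4/4 satisfied
(1,2)+ 3/3 satisfied
(1,3)+ 4/4 satisfied
(1,4)+ 2/2 satisfied
(2,0)+ 2/2 satisfied
(2,2)+ 5/6 satisfied
(3,1)+ 4/4 satisfied
(3,2)+ 4/5 satisfied
(3,3)# 1/5 not
(3,4)# 1/2 satisfied
(4,2)+ 5/6 satisfied
(4,3)+ 3/5 satisfied
(5,1)+ 4/4 satisfied
(5,2)+ 6/6 satisfied
(6,1)+ 3/3 satisfied
(6,2)+ 4/4 satisfied
(6,3)+ 3/3 satisfied
(6,4)+ 1/1 satisfied
Unsatisfied: (3,3) — 1 in total.

1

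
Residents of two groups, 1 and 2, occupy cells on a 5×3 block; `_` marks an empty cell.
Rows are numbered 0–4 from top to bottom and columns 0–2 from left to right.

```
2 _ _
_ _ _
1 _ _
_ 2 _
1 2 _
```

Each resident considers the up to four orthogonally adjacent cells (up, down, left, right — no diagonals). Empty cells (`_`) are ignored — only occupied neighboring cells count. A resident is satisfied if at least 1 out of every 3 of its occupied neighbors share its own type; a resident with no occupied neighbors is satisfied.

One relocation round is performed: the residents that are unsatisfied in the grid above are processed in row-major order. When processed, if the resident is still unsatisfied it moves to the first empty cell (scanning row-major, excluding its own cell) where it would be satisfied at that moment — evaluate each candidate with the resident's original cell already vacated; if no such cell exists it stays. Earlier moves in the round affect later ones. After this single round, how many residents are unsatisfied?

0

Initially unsatisfied (in order): (4,0).
  (4,0) → (0,2).
Resulting grid:
2 _ 1
_ _ _
1 _ _
_ 2 _
_ 2 _
All satisfied now.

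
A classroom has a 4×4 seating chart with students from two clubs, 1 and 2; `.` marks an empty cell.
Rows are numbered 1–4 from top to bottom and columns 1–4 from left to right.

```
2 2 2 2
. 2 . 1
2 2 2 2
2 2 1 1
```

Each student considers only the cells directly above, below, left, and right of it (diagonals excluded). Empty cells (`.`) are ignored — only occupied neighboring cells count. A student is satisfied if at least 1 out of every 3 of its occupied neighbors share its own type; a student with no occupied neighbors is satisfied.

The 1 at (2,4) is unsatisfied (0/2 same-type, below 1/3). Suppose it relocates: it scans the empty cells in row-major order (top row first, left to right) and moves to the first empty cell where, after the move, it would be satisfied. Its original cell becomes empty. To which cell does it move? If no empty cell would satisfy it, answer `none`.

none

Vacating (2,4). Empty cells in order:
  (2,1): 0/3 same-type → still unsatisfied.
  (2,3): 0/3 same-type → still unsatisfied.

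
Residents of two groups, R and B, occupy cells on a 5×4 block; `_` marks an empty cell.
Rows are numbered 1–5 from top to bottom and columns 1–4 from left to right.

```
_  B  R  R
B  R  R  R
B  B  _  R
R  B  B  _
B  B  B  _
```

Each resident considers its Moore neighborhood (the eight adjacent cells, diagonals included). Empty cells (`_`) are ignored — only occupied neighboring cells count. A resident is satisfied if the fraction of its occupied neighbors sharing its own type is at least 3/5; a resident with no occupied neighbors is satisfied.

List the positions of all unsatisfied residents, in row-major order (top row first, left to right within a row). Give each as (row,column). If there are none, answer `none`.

(1,2), (2,2), (3,2), (4,1)

Row 1: (1,2)B 1/4 ✗ · (1,3)R 4/5 ✓ · (1,4)R 3/3 ✓
Row 2: (2,1)B 3/4 ✓ · (2,2)R 2/6 ✗ · (2,3)R 5/7 ✓ · (2,4)R 4/4 ✓
Row 3: (3,1)B 3/5 ✓ · (3,2)B 4/7 ✗ · (3,4)R 2/3 ✓
Row 4: (4,1)R 0/5 ✗ · (4,2)B 6/7 ✓ · (4,3)B 4/5 ✓
Row 5: (5,1)B 2/3 ✓ · (5,2)B 4/5 ✓ · (5,3)B 3/3 ✓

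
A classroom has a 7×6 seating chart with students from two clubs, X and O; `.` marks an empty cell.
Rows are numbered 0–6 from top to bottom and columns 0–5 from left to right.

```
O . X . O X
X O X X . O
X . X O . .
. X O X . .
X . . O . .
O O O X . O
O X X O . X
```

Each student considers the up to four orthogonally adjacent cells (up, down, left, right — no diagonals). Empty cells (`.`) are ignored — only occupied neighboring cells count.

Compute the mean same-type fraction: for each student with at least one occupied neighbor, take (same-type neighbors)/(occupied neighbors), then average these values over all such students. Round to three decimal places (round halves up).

0.250

(0,0)O 0/1
(0,2)X 1/1
(0,4)O 0/1
(0,5)X 0/2
(1,0)X 1/3
(1,1)O 0/2
(1,2)X 3/4
(1,3)X 1/2
(1,5)O 0/1
(2,0)X 1/1
(2,2)X 1/3
(2,3)O 0/3
(3,1)X 0/1
(3,2)O 0/3
(3,3)X 0/3
(4,0)X 0/1
(4,3)O 0/2
(5,0)O 2/3
(5,1)O 2/3
(5,2)O 1/3
(5,3)X 0/3
(5,5)O 0/1
(6,0)O 1/2
(6,1)X 1/3
(6,2)X 1/3
(6,3)O 0/2
(6,5)X 0/1
Sum over 27 students: 0/1 + 1/1 + 0/1 + 0/2 + 1/3 + 0/2 + 3/4 + 1/2 + 0/1 + 1/1 + 1/3 + 0/3 + 0/1 + 0/3 + 0/3 + 0/1 + 0/2 + 2/3 + 2/3 + 1/3 + 0/3 + 0/1 + 1/2 + 1/3 + 1/3 + 0/2 + 0/1 = 27/4; mean = 27/4 ÷ 27 = 1/4 = 0.25 → 0.250.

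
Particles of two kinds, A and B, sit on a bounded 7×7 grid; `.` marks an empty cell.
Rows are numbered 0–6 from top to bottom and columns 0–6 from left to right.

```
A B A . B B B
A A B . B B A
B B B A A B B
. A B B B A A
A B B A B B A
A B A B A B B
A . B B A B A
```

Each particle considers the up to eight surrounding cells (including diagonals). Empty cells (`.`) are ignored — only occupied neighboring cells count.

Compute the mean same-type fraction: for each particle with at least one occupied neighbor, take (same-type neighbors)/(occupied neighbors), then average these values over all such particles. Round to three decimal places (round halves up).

(0,0)A 2/3
(0,1)B 1/5
(0,2)A 1/3
(0,4)B 3/3
(0,5)B 4/5
(0,6)B 2/3
(1,0)A 2/5
(1,1)A 3/8
(1,2)B 3/6
(1,4)B 4/6
(1,5)B 6/8
(1,6)A 0/5
(2,0)B 1/4
(2,1)B 4/7
(2,2)B 4/7
(2,3)A 1/7
(2,4)A 2/7
(2,5)B 4/8
(2,6)B 2/5
(3,1)A 1/7
(3,2)B 5/8
(3,3)B 5/8
(3,4)B 4/8
(3,5)A 3/8
(3,6)A 2/5
(4,0)A 2/4
(4,1)B 3/7
(4,2)B 5/8
(4,3)A 2/8
(4,4)B 5/8
(4,5)B 4/8
(4,6)A 2/5
(5,0)A 2/4
(5,1)B 3/7
(5,2)A 1/7
(5,3)B 4/8
(5,4)A 2/8
(5,5)B 4/8
(5,6)B 3/5
(6,0)A 1/2
(6,2)B 3/4
(6,3)B 2/5
(6,4)A 1/5
(6,5)B 2/5
(6,6)A 0/3
Sum over 45 particles: 2/3 + 1/5 + 1/3 + 3/3 + 4/5 + 2/3 + 2/5 + 3/8 + 3/6 + 4/6 + 6/8 + 0/5 + 1/4 + 4/7 + 4/7 + 1/7 + 2/7 + 4/8 + 2/5 + 1/7 + 5/8 + 5/8 + 4/8 + 3/8 + 2/5 + 2/4 + 3/7 + 5/8 + 2/8 + 5/8 + 4/8 + 2/5 + 2/4 + 3/7 + 1/7 + 4/8 + 2/8 + 4/8 + 3/5 + 1/2 + 3/4 + 2/5 + 1/5 + 2/5 + 0/3 = 2126/105; mean = 2126/105 ÷ 45 = 2126/4725 = 0.449947… → 0.450.

0.450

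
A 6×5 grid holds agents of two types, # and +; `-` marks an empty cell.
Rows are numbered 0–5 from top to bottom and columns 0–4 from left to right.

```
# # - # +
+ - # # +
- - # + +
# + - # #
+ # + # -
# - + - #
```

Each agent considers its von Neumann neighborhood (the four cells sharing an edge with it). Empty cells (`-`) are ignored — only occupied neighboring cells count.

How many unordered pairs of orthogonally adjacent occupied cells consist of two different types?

Scan each occupied cell's neighbors to the right and below so each pair is counted once.
From row 0: 2 unlike of 5 pairs (running 2/5).
From row 1: 2 unlike of 5 pairs (running 4/10).
From row 2: 3 unlike of 4 pairs (running 7/14).
From row 3: 3 unlike of 5 pairs (running 10/19).
From row 4: 4 unlike of 5 pairs (running 14/24).
Total adjacent occupied pairs: 24; unlike-type pairs: 14.

14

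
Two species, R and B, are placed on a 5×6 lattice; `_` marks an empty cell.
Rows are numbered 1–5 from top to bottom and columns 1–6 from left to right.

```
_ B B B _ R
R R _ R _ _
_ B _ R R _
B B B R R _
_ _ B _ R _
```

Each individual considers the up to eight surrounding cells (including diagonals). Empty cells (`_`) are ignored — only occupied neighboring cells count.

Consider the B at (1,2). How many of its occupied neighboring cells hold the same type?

1

Occupied neighbors of (1,2): (1,3)=B, (2,1)=R, (2,2)=R.
Same type (B): 1 of 3.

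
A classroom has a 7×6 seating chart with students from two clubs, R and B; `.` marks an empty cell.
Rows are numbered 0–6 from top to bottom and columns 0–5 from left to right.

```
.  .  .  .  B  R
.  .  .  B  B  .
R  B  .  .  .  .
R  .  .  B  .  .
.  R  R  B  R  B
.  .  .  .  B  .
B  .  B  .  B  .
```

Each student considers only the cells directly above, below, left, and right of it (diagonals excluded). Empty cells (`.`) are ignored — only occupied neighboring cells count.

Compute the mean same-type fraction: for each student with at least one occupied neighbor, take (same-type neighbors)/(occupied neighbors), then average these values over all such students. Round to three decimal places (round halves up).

0.556

Row 0: (0,4)B 1/2 · (0,5)R 0/1
Row 1: (1,3)B 1/1 · (1,4)B 2/2
Row 2: (2,0)R 1/2 · (2,1)B 0/1
Row 3: (3,0)R 1/1 · (3,3)B 1/1
Row 4: (4,1)R 1/1 · (4,2)R 1/2 · (4,3)B 1/3 · (4,4)R 0/3 · (4,5)B 0/1
Row 5: (5,4)B 1/2
Row 6: (6,0)B — no occupied neighbors · (6,2)B — no occupied neighbors · (6,4)B 1/1
Sum over 15 students: 1/2 + 0/1 + 1/1 + 2/2 + 1/2 + 0/1 + 1/1 + 1/1 + 1/1 + 1/2 + 1/3 + 0/3 + 0/1 + 1/2 + 1/1 = 25/3; mean = 25/3 ÷ 15 = 5/9 = 0.555555… → 0.556.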